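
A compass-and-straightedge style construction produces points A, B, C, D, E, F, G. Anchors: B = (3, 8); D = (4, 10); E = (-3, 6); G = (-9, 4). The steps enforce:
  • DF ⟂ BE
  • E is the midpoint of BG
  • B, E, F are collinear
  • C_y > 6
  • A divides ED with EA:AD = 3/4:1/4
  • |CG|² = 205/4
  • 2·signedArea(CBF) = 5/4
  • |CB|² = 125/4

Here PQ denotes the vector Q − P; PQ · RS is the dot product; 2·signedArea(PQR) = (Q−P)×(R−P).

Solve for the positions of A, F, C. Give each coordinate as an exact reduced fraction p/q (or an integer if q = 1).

A = (9/4, 9)
C = (-5/2, 7)
F = (9/2, 17/2)

1. A_x = 9/4  [A divides ED with EA:AD = 3/4:1/4]
2. A_y = 9  [A divides ED with EA:AD = 3/4:1/4]
   → A = (9/4, 9)
3. F_x = 9/2  [B, E, F are collinear ∩ DF ⟂ BE]
4. F_y = 17/2  [B, E, F are collinear ∩ DF ⟂ BE]
   → F = (9/2, 17/2)
5. C_x = -5/2  [line -1/2·x + 3/2·y + -47/4 = 0 ∩ |CG|² = 205/4]
6. C_y = 7  [line -1/2·x + 3/2·y + -47/4 = 0 ∩ |CG|² = 205/4]
   → C = (-5/2, 7)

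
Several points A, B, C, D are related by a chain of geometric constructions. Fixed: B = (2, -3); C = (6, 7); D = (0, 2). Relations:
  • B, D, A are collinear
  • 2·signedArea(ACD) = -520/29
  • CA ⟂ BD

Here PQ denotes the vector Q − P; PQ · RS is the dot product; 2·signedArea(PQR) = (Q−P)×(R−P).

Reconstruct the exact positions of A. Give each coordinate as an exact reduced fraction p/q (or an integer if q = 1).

1. A_x = -26/29  [B, D, A are collinear ∩ CA ⟂ BD]
2. A_y = 123/29  [B, D, A are collinear ∩ CA ⟂ BD]
   → A = (-26/29, 123/29)

A = (-26/29, 123/29)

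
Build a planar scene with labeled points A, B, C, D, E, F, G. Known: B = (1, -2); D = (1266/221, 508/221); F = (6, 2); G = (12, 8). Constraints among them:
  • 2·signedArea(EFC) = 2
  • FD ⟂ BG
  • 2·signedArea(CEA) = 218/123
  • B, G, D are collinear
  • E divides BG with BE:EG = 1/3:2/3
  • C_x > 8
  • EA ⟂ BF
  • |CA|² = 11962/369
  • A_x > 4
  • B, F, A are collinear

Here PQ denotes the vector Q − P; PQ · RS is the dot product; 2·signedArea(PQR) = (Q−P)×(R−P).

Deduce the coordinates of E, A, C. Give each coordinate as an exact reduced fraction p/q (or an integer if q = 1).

A = (598/123, 134/123)
C = (9, 5)
E = (14/3, 4/3)

1. E_x = 14/3  [E divides BG with BE:EG = 1/3:2/3]
2. E_y = 4/3  [E divides BG with BE:EG = 1/3:2/3]
   → E = (14/3, 4/3)
3. A_x = 598/123  [B, F, A are collinear ∩ EA ⟂ BF]
4. A_y = 134/123  [B, F, A are collinear ∩ EA ⟂ BF]
   → A = (598/123, 134/123)
5. C_x = 9  [2·signedArea(CEA) = 218/123 ∩ 2·signedArea(EFC) = 2]
6. C_y = 5  [2·signedArea(CEA) = 218/123 ∩ 2·signedArea(EFC) = 2]
   → C = (9, 5)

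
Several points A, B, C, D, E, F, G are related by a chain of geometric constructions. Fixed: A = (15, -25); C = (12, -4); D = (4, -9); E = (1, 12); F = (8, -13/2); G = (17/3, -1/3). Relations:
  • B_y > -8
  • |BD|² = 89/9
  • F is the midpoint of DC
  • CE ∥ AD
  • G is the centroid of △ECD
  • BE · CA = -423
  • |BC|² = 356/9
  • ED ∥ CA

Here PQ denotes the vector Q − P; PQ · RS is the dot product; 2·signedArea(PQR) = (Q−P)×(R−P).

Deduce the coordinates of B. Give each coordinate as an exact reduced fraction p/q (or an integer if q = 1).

B = (20/3, -22/3)

1. B_x = 20/3  [line -3·x + 21·y + 174 = 0 ∩ |BD|² = 89/9]
2. B_y = -22/3  [line -3·x + 21·y + 174 = 0 ∩ |BD|² = 89/9]
   → B = (20/3, -22/3)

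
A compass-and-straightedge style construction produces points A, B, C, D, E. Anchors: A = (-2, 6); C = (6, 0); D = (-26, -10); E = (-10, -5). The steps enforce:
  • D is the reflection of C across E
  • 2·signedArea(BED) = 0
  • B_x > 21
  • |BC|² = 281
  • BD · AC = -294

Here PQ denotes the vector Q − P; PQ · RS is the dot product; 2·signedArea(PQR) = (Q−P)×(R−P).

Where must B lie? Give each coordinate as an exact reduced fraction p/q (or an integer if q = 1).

B = (22, 5)

1. B_x = 22  [2·signedArea(BED) = 0 ∩ BD · AC = -294]
2. B_y = 5  [2·signedArea(BED) = 0 ∩ BD · AC = -294]
   → B = (22, 5)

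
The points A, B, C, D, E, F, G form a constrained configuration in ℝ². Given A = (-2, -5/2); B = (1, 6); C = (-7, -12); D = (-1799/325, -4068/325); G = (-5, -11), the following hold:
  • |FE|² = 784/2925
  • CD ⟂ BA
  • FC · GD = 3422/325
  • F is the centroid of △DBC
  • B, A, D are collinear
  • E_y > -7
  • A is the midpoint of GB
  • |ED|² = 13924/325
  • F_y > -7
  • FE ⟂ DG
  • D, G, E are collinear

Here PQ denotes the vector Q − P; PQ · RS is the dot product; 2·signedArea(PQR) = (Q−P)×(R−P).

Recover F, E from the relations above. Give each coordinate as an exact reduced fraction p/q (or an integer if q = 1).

E = (-1091/325, -2062/325)
F = (-3749/975, -2006/325)

1. F_x = -3749/975  [F is the centroid of △DBC]
2. F_y = -2006/325  [F is the centroid of △DBC]
   → F = (-3749/975, -2006/325)
3. E_x = -1091/325  [D, G, E are collinear ∩ FE ⟂ DG]
4. E_y = -2062/325  [D, G, E are collinear ∩ FE ⟂ DG]
   → E = (-1091/325, -2062/325)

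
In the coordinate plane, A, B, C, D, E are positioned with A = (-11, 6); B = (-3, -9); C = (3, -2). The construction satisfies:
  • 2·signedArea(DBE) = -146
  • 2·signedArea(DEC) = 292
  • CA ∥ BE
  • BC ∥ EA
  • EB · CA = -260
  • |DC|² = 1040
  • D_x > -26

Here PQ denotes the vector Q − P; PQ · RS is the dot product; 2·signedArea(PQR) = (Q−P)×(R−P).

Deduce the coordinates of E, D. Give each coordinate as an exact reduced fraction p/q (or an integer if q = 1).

D = (-25, 14)
E = (-17, -1)

1. E_x = -17  [BC ∥ EA ∩ CA ∥ BE]
2. E_y = -1  [BC ∥ EA ∩ CA ∥ BE]
   → E = (-17, -1)
3. D_x = -25  [2·signedArea(DEC) = 292 ∩ 2·signedArea(DBE) = -146]
4. D_y = 14  [2·signedArea(DEC) = 292 ∩ 2·signedArea(DBE) = -146]
   → D = (-25, 14)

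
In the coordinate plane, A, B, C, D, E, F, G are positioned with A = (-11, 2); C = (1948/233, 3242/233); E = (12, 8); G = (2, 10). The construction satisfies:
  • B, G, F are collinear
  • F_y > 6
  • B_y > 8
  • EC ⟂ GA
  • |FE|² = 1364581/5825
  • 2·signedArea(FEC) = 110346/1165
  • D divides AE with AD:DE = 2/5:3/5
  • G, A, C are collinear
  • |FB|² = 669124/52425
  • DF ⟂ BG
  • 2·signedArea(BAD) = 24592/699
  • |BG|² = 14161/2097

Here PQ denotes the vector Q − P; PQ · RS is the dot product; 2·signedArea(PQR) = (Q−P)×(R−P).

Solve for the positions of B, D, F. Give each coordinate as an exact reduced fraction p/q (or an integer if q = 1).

1. D_x = -9/5  [D divides AE with AD:DE = 2/5:3/5]
2. D_y = 22/5  [D divides AE with AD:DE = 2/5:3/5]
   → D = (-9/5, 22/5)
3. F_x = -3793/1165  [line -1378/233·x + -848/233·y + 6254/1165 = 0 ∩ |FE|² = 1364581/5825]
4. F_y = 7882/1165  [line -1378/233·x + -848/233·y + 6254/1165 = 0 ∩ |FE|² = 1364581/5825]
   → F = (-3793/1165, 7882/1165)
5. B_x = -149/699  [2·signedArea(BAD) = 24592/699 ∩ B, G, F are collinear]
6. B_y = 6038/699  [2·signedArea(BAD) = 24592/699 ∩ B, G, F are collinear]
   → B = (-149/699, 6038/699)

B = (-149/699, 6038/699)
D = (-9/5, 22/5)
F = (-3793/1165, 7882/1165)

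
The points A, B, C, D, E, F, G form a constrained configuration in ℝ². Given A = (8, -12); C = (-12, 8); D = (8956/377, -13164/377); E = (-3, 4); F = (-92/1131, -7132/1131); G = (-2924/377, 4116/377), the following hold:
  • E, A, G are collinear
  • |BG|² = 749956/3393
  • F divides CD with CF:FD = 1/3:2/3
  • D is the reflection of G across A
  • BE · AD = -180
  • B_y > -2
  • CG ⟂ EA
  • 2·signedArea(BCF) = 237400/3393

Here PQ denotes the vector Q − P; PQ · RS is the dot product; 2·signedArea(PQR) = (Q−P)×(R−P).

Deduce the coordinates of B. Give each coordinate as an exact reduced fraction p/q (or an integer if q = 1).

B = (2/3, -4/3)

1. B_x = 2/3  [2·signedArea(BCF) = 237400/3393 ∩ BE · AD = -180]
2. B_y = -4/3  [2·signedArea(BCF) = 237400/3393 ∩ BE · AD = -180]
   → B = (2/3, -4/3)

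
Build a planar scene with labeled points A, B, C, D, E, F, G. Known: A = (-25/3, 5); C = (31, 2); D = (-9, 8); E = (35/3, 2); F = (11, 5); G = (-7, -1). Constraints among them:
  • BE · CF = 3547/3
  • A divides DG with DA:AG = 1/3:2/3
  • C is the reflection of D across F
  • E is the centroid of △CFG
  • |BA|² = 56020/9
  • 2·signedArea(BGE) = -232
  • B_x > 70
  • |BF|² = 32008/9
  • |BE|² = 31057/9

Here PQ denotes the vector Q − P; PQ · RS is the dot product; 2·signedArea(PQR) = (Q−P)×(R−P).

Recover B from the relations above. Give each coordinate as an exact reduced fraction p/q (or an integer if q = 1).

B = (211/3, -1)

1. B_x = 211/3  [2·signedArea(BGE) = -232 ∩ BE · CF = 3547/3]
2. B_y = -1  [2·signedArea(BGE) = -232 ∩ BE · CF = 3547/3]
   → B = (211/3, -1)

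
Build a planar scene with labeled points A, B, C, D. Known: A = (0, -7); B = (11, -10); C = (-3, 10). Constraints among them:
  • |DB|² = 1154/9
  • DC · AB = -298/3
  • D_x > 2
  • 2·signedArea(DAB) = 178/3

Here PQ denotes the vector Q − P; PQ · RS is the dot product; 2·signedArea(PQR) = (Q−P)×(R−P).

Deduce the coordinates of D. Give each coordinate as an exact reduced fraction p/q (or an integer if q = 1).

1. D_x = 8/3  [2·signedArea(DAB) = 178/3 ∩ DC · AB = -298/3]
2. D_y = -7/3  [2·signedArea(DAB) = 178/3 ∩ DC · AB = -298/3]
   → D = (8/3, -7/3)

D = (8/3, -7/3)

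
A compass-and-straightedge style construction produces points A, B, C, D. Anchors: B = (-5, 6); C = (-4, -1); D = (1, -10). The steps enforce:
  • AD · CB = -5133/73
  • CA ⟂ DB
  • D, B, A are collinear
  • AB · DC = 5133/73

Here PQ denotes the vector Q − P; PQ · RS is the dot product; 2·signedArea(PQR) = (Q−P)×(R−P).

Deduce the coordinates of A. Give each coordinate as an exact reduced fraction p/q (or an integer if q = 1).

1. A_x = -188/73  [D, B, A are collinear ∩ CA ⟂ DB]
2. A_y = -34/73  [D, B, A are collinear ∩ CA ⟂ DB]
   → A = (-188/73, -34/73)

A = (-188/73, -34/73)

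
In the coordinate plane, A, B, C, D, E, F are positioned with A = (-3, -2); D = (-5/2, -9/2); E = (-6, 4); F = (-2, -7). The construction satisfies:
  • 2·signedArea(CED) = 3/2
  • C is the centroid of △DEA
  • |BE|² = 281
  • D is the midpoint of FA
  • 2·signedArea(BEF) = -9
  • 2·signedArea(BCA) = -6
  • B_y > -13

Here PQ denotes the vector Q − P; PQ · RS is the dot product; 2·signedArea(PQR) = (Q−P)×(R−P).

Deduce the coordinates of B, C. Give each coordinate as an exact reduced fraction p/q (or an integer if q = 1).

B = (-1, -12)
C = (-23/6, -5/6)

1. C_x = -23/6  [C is the centroid of △DEA]
2. C_y = -5/6  [C is the centroid of △DEA]
   → C = (-23/6, -5/6)
3. B_x = -1  [2·signedArea(BCA) = -6 ∩ 2·signedArea(BEF) = -9]
4. B_y = -12  [2·signedArea(BCA) = -6 ∩ 2·signedArea(BEF) = -9]
   → B = (-1, -12)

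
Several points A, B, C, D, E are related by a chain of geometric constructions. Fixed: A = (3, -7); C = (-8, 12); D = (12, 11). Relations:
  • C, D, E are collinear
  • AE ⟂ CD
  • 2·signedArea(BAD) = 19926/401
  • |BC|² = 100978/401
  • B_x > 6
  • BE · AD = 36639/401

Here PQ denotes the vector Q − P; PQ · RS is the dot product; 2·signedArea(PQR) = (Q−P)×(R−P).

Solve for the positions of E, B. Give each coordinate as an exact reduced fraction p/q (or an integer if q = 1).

1. E_x = 1572/401  [C, D, E are collinear ∩ AE ⟂ CD]
2. E_y = 4573/401  [C, D, E are collinear ∩ AE ⟂ CD]
   → E = (1572/401, 4573/401)
3. B_x = 2529/401  [2·signedArea(BAD) = 19926/401 ∩ BE · AD = 36639/401]
4. B_y = 2059/401  [2·signedArea(BAD) = 19926/401 ∩ BE · AD = 36639/401]
   → B = (2529/401, 2059/401)

B = (2529/401, 2059/401)
E = (1572/401, 4573/401)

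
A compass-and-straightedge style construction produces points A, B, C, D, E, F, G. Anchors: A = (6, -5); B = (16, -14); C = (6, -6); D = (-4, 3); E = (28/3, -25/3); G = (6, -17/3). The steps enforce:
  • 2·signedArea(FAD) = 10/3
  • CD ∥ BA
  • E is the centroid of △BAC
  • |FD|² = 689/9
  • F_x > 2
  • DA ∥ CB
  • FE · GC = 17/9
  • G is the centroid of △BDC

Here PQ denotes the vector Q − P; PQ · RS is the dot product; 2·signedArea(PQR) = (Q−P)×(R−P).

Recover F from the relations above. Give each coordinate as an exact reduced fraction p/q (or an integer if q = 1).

F = (8/3, -8/3)

1. F_x = 8/3  [FE · GC = 17/9 ∩ 2·signedArea(FAD) = 10/3]
2. F_y = -8/3  [FE · GC = 17/9 ∩ 2·signedArea(FAD) = 10/3]
   → F = (8/3, -8/3)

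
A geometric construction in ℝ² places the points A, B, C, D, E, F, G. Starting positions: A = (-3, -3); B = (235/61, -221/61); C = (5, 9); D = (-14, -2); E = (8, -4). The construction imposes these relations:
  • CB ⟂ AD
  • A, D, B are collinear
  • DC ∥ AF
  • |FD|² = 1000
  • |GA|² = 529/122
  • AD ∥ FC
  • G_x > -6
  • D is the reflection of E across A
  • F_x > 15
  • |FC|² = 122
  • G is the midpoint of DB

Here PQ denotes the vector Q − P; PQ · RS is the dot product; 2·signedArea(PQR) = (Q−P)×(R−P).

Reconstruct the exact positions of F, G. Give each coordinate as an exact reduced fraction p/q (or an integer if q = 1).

1. F_x = 16  [AD ∥ FC ∩ DC ∥ AF]
2. F_y = 8  [AD ∥ FC ∩ DC ∥ AF]
   → F = (16, 8)
3. G_x = -619/122  [G is the midpoint of DB]
4. G_y = -343/122  [G is the midpoint of DB]
   → G = (-619/122, -343/122)

F = (16, 8)
G = (-619/122, -343/122)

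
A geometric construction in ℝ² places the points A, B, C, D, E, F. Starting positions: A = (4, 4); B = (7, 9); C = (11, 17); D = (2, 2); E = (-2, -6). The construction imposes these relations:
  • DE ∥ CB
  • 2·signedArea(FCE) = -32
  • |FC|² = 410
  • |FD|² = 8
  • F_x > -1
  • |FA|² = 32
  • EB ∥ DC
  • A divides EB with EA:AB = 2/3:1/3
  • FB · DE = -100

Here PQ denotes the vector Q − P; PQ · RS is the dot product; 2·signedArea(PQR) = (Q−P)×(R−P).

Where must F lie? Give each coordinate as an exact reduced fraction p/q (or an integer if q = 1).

F = (0, 0)

1. F_x = 0  [FB · DE = -100 ∩ 2·signedArea(FCE) = -32]
2. F_y = 0  [FB · DE = -100 ∩ 2·signedArea(FCE) = -32]
   → F = (0, 0)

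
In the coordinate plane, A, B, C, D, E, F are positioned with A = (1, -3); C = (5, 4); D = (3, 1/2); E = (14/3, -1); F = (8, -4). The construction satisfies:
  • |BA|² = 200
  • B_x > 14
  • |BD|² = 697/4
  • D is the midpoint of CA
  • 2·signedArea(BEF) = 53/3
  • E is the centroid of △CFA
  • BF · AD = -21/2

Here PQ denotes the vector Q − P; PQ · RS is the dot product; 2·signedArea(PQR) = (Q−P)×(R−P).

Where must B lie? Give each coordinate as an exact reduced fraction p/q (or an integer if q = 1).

1. B_x = 15  [2·signedArea(BEF) = 53/3 ∩ BF · AD = -21/2]
2. B_y = -5  [2·signedArea(BEF) = 53/3 ∩ BF · AD = -21/2]
   → B = (15, -5)

B = (15, -5)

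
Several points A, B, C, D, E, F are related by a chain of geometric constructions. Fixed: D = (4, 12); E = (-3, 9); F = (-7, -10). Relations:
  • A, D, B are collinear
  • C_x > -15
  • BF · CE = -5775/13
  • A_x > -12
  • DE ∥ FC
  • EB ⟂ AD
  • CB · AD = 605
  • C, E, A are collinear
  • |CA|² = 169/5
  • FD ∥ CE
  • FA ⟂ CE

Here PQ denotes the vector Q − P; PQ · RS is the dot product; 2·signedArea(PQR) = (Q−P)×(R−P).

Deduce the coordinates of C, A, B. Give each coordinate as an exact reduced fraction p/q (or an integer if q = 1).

1. C_x = -14  [FD ∥ CE ∩ DE ∥ FC]
2. C_y = -13  [FD ∥ CE ∩ DE ∥ FC]
   → C = (-14, -13)
3. A_x = -57/5  [C, E, A are collinear ∩ FA ⟂ CE]
4. A_y = -39/5  [C, E, A are collinear ∩ FA ⟂ CE]
   → A = (-57/5, -39/5)
5. B_x = -6/65  [A, D, B are collinear ∩ EB ⟂ AD]
6. B_y = 438/65  [A, D, B are collinear ∩ EB ⟂ AD]
   → B = (-6/65, 438/65)

A = (-57/5, -39/5)
B = (-6/65, 438/65)
C = (-14, -13)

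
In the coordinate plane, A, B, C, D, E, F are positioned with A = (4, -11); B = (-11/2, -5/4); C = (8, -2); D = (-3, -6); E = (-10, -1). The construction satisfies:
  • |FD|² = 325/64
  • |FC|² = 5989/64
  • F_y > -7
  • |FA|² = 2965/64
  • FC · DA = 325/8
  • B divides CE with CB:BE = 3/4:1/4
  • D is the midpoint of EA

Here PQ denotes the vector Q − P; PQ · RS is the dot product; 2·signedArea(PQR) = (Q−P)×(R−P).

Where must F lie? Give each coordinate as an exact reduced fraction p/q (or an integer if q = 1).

1. F_x = -3/4  [line -7·x + 5·y + 203/8 = 0 ∩ |FD|² = 325/64]
2. F_y = -49/8  [line -7·x + 5·y + 203/8 = 0 ∩ |FD|² = 325/64]
   → F = (-3/4, -49/8)

F = (-3/4, -49/8)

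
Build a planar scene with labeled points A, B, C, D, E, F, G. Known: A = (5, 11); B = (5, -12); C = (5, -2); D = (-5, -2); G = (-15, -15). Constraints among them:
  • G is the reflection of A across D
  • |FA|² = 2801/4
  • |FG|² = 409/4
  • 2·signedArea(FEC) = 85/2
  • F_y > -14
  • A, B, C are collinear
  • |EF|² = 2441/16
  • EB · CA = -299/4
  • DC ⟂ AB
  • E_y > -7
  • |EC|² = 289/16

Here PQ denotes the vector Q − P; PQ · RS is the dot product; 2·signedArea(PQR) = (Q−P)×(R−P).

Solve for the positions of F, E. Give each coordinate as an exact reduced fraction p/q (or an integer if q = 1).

E = (5, -25/4)
F = (-5, -27/2)

1. E_y = -25/4  [EB · CA = -299/4]
2. E_x = 5  [|EC|² = 289/16]
   → E = (5, -25/4)
3. F_x = -5  [2·signedArea(FEC) = 85/2]
4. F_y = -27/2  [|FG|² = 409/4]
   → F = (-5, -27/2)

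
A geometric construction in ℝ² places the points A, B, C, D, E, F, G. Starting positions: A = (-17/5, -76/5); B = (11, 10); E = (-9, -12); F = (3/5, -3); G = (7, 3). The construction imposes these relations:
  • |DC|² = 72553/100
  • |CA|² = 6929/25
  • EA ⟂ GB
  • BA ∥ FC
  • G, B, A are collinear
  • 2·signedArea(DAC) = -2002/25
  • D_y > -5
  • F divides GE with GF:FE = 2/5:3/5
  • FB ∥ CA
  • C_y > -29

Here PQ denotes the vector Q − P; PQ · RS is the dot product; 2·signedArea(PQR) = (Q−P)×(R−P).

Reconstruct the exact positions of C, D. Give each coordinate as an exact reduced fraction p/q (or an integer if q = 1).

C = (-69/5, -141/5)
D = (-1, -9/2)

1. C_x = -69/5  [FB ∥ CA ∩ BA ∥ FC]
2. C_y = -141/5  [FB ∥ CA ∩ BA ∥ FC]
   → C = (-69/5, -141/5)
3. D_x = -1  [line 13·x + -52/5·y + -169/5 = 0 ∩ |DC|² = 72553/100]
4. D_y = -9/2  [line 13·x + -52/5·y + -169/5 = 0 ∩ |DC|² = 72553/100]
   → D = (-1, -9/2)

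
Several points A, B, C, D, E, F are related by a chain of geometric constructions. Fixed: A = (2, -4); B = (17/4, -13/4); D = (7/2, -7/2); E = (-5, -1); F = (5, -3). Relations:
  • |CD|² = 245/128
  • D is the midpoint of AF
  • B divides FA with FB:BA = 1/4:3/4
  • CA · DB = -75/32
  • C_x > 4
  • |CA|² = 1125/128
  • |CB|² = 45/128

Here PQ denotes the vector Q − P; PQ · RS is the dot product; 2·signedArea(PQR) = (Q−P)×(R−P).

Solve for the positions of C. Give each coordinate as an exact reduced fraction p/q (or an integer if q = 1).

C = (77/16, -49/16)

1. C_x = 77/16  [line -3/4·x + -1/4·y + 91/32 = 0 ∩ |CA|² = 1125/128]
2. C_y = -49/16  [line -3/4·x + -1/4·y + 91/32 = 0 ∩ |CA|² = 1125/128]
   → C = (77/16, -49/16)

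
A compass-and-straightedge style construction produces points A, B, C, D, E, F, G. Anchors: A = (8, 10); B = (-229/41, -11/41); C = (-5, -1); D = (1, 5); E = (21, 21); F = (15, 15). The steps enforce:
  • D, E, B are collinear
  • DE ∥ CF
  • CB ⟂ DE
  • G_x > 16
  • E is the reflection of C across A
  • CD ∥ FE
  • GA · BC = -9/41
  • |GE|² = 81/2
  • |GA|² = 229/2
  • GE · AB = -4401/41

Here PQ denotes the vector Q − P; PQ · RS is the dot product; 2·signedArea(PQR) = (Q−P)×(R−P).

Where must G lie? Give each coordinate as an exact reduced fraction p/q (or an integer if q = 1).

G = (33/2, 33/2)

1. G_x = 33/2  [GA · BC = -9/41 ∩ GE · AB = -4401/41]
2. G_y = 33/2  [GA · BC = -9/41 ∩ GE · AB = -4401/41]
   → G = (33/2, 33/2)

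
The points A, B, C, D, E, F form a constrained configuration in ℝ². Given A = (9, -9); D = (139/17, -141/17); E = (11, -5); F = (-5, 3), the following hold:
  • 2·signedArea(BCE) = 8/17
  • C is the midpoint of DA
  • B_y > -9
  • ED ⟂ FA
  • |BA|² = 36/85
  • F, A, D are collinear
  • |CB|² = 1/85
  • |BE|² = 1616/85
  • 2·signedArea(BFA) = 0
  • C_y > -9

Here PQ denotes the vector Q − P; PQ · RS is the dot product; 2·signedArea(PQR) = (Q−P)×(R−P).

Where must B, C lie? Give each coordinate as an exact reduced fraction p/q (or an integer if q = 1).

B = (723/85, -729/85)
C = (146/17, -147/17)

1. B_x = 723/85  [line 12·x + 14·y + 18 = 0 ∩ |BA|² = 36/85]
2. B_y = -729/85  [line 12·x + 14·y + 18 = 0 ∩ |BA|² = 36/85]
   → B = (723/85, -729/85)
3. C_x = 146/17  [C is the midpoint of DA]
4. C_y = -147/17  [C is the midpoint of DA]
   → C = (146/17, -147/17)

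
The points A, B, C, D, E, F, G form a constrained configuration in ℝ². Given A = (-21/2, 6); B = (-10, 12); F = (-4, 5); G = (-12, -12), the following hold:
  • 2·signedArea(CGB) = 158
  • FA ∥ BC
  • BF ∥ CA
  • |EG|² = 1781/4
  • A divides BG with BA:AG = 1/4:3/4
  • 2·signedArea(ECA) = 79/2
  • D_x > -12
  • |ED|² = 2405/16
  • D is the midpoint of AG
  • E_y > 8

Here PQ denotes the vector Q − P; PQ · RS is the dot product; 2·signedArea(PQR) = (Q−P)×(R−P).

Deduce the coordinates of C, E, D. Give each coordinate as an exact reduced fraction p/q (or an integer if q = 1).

1. C_x = -33/2  [BF ∥ CA ∩ FA ∥ BC]
2. C_y = 13  [BF ∥ CA ∩ FA ∥ BC]
   → C = (-33/2, 13)
3. E_x = -7  [line 7·x + 6·y + -2 = 0 ∩ |EG|² = 1781/4]
4. E_y = 17/2  [line 7·x + 6·y + -2 = 0 ∩ |EG|² = 1781/4]
   → E = (-7, 17/2)
5. D_x = -45/4  [D is the midpoint of AG]
6. D_y = -3  [D is the midpoint of AG]
   → D = (-45/4, -3)

C = (-33/2, 13)
D = (-45/4, -3)
E = (-7, 17/2)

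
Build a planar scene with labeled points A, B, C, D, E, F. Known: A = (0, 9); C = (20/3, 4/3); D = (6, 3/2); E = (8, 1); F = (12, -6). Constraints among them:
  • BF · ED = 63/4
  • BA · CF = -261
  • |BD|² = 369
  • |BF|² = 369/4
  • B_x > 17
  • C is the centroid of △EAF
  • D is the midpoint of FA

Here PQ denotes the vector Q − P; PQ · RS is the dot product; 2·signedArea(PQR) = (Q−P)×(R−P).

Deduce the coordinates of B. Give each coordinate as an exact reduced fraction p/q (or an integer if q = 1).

1. B_x = 18  [BA · CF = -261 ∩ BF · ED = 63/4]
2. B_y = -27/2  [BA · CF = -261 ∩ BF · ED = 63/4]
   → B = (18, -27/2)

B = (18, -27/2)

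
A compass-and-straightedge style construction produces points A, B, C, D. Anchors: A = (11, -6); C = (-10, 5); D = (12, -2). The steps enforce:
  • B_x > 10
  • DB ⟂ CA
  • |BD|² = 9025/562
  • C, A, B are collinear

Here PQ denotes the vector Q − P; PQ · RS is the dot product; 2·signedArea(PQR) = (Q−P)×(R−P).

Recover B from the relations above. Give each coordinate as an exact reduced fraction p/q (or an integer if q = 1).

1. B_x = 5699/562  [C, A, B are collinear ∩ DB ⟂ CA]
2. B_y = -3119/562  [C, A, B are collinear ∩ DB ⟂ CA]
   → B = (5699/562, -3119/562)

B = (5699/562, -3119/562)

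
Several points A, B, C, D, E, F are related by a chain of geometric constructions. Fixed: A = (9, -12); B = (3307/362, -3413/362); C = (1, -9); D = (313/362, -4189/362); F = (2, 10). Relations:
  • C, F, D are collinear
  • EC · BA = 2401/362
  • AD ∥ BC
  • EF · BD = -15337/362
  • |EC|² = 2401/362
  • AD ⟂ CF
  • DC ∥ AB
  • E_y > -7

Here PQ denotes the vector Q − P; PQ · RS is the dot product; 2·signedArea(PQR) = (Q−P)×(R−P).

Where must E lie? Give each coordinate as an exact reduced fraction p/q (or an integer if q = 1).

E = (411/362, -2327/362)

1. E_x = 411/362  [EF · BD = -15337/362 ∩ EC · BA = 2401/362]
2. E_y = -2327/362  [EF · BD = -15337/362 ∩ EC · BA = 2401/362]
   → E = (411/362, -2327/362)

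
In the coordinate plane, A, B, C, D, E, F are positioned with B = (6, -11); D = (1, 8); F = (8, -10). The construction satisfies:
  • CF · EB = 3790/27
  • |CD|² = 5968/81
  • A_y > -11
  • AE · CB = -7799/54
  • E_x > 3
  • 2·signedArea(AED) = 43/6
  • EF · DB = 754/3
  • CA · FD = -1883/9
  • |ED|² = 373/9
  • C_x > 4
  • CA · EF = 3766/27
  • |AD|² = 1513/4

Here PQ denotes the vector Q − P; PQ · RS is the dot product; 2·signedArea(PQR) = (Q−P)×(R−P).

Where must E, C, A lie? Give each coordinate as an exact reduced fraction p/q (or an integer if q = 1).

1. E_x = 10/3  [line -5·x + 19·y + -64/3 = 0 ∩ |ED|² = 373/9]
2. E_y = 2  [line -5·x + 19·y + -64/3 = 0 ∩ |ED|² = 373/9]
   → E = (10/3, 2)
3. C_x = 37/9  [line -8/3·x + 13·y + 296/27 = 0 ∩ |CD|² = 5968/81]
4. C_y = 0  [line -8/3·x + 13·y + 296/27 = 0 ∩ |CD|² = 5968/81]
   → C = (37/9, 0)
5. A_x = 7  [AE · CB = -7799/54 ∩ CA · EF = 3766/27]
6. A_y = -21/2  [AE · CB = -7799/54 ∩ CA · EF = 3766/27]
   → A = (7, -21/2)

A = (7, -21/2)
C = (37/9, 0)
E = (10/3, 2)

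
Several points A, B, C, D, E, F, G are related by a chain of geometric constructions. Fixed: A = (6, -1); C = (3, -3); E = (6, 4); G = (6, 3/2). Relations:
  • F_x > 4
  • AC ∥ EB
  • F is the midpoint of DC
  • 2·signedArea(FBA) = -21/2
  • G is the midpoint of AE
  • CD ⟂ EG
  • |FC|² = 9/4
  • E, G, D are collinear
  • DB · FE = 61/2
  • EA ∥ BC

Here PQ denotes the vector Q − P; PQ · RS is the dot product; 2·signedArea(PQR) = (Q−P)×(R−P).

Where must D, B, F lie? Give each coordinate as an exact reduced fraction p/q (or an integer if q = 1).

B = (3, 2)
D = (6, -3)
F = (9/2, -3)

1. D_x = 6  [E, G, D are collinear ∩ CD ⟂ EG]
2. D_y = -3  [E, G, D are collinear ∩ CD ⟂ EG]
   → D = (6, -3)
3. B_x = 3  [EA ∥ BC ∩ AC ∥ EB]
4. B_y = 2  [EA ∥ BC ∩ AC ∥ EB]
   → B = (3, 2)
5. F_x = 9/2  [F is the midpoint of DC]
6. F_y = -3  [F is the midpoint of DC]
   → F = (9/2, -3)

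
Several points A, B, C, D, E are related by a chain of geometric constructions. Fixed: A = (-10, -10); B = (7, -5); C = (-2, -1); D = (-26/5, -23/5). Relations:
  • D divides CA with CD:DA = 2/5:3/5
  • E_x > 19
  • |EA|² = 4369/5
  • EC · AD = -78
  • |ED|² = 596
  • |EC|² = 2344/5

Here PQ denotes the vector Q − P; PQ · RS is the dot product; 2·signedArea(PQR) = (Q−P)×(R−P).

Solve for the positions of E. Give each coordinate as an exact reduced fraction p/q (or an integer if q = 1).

E = (96/5, -27/5)

1. E_x = 96/5  [line -24/5·x + -27/5·y + 63 = 0 ∩ |ED|² = 596]
2. E_y = -27/5  [line -24/5·x + -27/5·y + 63 = 0 ∩ |ED|² = 596]
   → E = (96/5, -27/5)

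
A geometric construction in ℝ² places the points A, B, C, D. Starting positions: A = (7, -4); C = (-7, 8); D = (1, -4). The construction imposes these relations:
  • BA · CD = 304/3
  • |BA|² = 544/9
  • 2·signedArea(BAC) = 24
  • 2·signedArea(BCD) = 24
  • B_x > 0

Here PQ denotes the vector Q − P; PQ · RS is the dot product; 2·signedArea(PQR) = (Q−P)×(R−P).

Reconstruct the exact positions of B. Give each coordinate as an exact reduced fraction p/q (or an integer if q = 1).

B = (1/3, 0)

1. B_x = 1/3  [BA · CD = 304/3 ∩ 2·signedArea(BAC) = 24]
2. B_y = 0  [BA · CD = 304/3 ∩ 2·signedArea(BAC) = 24]
   → B = (1/3, 0)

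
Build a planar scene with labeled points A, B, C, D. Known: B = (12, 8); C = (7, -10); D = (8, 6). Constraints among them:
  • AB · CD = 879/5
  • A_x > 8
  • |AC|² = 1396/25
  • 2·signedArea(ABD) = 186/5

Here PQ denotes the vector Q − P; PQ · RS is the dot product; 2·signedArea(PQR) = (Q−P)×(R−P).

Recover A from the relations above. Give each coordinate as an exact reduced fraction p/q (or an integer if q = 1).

A = (9, -14/5)

1. A_x = 9  [2·signedArea(ABD) = 186/5 ∩ AB · CD = 879/5]
2. A_y = -14/5  [2·signedArea(ABD) = 186/5 ∩ AB · CD = 879/5]
   → A = (9, -14/5)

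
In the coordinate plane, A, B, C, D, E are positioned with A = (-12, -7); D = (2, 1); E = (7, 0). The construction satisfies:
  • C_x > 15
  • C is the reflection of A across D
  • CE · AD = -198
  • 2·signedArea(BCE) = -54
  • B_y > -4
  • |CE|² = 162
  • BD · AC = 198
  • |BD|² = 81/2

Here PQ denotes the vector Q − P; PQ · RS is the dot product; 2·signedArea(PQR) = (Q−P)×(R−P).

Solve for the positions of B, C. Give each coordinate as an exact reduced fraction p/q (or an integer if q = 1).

B = (-5/2, -7/2)
C = (16, 9)

1. C_x = 16  [C is the reflection of A across D]
2. C_y = 9  [C is the reflection of A across D]
   → C = (16, 9)
3. B_x = -5/2  [BD · AC = 198 ∩ 2·signedArea(BCE) = -54]
4. B_y = -7/2  [BD · AC = 198 ∩ 2·signedArea(BCE) = -54]
   → B = (-5/2, -7/2)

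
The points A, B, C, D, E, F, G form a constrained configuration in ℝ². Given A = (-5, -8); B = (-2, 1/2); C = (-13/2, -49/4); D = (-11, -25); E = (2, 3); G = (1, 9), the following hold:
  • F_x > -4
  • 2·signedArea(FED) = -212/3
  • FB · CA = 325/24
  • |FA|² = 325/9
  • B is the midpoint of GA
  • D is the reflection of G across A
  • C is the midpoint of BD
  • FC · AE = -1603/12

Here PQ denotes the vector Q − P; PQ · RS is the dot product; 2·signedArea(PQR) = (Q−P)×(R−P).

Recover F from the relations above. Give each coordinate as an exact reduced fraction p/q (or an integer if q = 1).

1. F_x = -3  [FB · CA = 325/24 ∩ FC · AE = -1603/12]
2. F_y = -7/3  [FB · CA = 325/24 ∩ FC · AE = -1603/12]
   → F = (-3, -7/3)

F = (-3, -7/3)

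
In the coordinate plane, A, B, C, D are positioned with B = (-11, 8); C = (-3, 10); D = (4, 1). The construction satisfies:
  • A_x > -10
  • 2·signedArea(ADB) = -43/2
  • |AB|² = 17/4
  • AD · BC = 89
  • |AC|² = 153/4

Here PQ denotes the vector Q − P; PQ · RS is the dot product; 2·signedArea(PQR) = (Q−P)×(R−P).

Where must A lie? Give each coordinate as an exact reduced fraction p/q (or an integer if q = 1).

A = (-9, 17/2)

1. A_x = -9  [2·signedArea(ADB) = -43/2 ∩ AD · BC = 89]
2. A_y = 17/2  [2·signedArea(ADB) = -43/2 ∩ AD · BC = 89]
   → A = (-9, 17/2)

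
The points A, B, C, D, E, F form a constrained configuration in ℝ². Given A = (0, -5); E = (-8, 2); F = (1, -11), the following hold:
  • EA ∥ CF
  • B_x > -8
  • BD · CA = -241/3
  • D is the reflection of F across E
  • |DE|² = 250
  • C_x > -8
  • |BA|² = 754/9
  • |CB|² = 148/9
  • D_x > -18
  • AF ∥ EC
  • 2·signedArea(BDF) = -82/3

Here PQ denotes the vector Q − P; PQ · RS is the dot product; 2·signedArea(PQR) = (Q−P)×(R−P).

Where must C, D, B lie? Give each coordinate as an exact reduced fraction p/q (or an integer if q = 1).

1. C_x = -7  [EA ∥ CF ∩ AF ∥ EC]
2. C_y = -4  [EA ∥ CF ∩ AF ∥ EC]
   → C = (-7, -4)
3. D_x = -17  [D is the reflection of F across E]
4. D_y = 15  [D is the reflection of F across E]
   → D = (-17, 15)
5. B_x = -23/3  [2·signedArea(BDF) = -82/3 ∩ BD · CA = -241/3]
6. B_y = 0  [2·signedArea(BDF) = -82/3 ∩ BD · CA = -241/3]
   → B = (-23/3, 0)

B = (-23/3, 0)
C = (-7, -4)
D = (-17, 15)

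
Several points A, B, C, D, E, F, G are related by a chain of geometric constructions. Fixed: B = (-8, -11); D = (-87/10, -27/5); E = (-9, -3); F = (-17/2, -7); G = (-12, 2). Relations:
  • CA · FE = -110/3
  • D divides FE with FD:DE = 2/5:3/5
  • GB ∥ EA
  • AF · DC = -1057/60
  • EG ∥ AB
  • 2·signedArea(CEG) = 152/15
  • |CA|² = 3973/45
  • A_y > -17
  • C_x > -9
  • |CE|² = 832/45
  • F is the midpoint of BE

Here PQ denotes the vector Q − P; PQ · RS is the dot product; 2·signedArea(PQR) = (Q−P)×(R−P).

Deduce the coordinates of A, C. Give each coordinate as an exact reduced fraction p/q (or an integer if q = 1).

A = (-5, -16)
C = (-127/15, -109/15)

1. A_x = -5  [EG ∥ AB ∩ GB ∥ EA]
2. A_y = -16  [EG ∥ AB ∩ GB ∥ EA]
   → A = (-5, -16)
3. C_x = -127/15  [CA · FE = -110/3 ∩ 2·signedArea(CEG) = 152/15]
4. C_y = -109/15  [CA · FE = -110/3 ∩ 2·signedArea(CEG) = 152/15]
   → C = (-127/15, -109/15)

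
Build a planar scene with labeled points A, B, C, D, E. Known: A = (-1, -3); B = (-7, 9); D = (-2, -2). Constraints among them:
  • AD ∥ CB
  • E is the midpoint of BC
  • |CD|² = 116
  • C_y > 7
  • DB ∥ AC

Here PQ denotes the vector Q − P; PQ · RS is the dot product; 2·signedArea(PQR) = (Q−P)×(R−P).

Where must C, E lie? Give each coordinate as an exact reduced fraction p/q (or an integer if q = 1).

C = (-6, 8)
E = (-13/2, 17/2)

1. C_x = -6  [AD ∥ CB ∩ DB ∥ AC]
2. C_y = 8  [AD ∥ CB ∩ DB ∥ AC]
   → C = (-6, 8)
3. E_x = -13/2  [E is the midpoint of BC]
4. E_y = 17/2  [E is the midpoint of BC]
   → E = (-13/2, 17/2)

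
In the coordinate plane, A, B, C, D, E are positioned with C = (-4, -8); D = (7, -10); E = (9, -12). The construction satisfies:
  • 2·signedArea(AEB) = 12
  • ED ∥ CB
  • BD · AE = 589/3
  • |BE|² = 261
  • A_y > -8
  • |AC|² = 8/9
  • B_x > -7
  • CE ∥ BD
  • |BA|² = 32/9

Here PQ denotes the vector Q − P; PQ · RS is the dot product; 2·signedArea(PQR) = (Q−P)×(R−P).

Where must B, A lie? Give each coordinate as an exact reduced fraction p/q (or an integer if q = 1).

1. B_x = -6  [CE ∥ BD ∩ ED ∥ CB]
2. B_y = -6  [CE ∥ BD ∩ ED ∥ CB]
   → B = (-6, -6)
3. A_x = -14/3  [2·signedArea(AEB) = 12 ∩ BD · AE = 589/3]
4. A_y = -22/3  [2·signedArea(AEB) = 12 ∩ BD · AE = 589/3]
   → A = (-14/3, -22/3)

A = (-14/3, -22/3)
B = (-6, -6)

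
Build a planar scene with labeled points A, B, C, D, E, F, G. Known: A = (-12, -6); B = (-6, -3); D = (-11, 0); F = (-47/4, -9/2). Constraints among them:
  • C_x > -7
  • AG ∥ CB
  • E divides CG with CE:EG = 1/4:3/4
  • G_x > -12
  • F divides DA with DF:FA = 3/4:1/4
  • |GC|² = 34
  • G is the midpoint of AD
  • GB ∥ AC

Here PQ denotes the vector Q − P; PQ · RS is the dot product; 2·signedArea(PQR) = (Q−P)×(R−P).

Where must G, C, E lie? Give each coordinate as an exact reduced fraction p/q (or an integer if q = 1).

C = (-13/2, -6)
E = (-31/4, -21/4)
G = (-23/2, -3)

1. G_x = -23/2  [G is the midpoint of AD]
2. G_y = -3  [G is the midpoint of AD]
   → G = (-23/2, -3)
3. C_x = -13/2  [AG ∥ CB ∩ GB ∥ AC]
4. C_y = -6  [AG ∥ CB ∩ GB ∥ AC]
   → C = (-13/2, -6)
5. E_x = -31/4  [E divides CG with CE:EG = 1/4:3/4]
6. E_y = -21/4  [E divides CG with CE:EG = 1/4:3/4]
   → E = (-31/4, -21/4)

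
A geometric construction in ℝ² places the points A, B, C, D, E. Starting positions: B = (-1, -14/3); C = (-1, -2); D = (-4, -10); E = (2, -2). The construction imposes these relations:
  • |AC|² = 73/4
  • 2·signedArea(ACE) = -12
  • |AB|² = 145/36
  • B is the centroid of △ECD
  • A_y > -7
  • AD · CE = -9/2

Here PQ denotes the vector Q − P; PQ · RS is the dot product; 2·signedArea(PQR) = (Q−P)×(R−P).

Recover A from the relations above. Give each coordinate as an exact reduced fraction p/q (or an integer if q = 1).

A = (-5/2, -6)

1. A_x = -5/2  [2·signedArea(ACE) = -12 ∩ AD · CE = -9/2]
2. A_y = -6  [2·signedArea(ACE) = -12 ∩ AD · CE = -9/2]
   → A = (-5/2, -6)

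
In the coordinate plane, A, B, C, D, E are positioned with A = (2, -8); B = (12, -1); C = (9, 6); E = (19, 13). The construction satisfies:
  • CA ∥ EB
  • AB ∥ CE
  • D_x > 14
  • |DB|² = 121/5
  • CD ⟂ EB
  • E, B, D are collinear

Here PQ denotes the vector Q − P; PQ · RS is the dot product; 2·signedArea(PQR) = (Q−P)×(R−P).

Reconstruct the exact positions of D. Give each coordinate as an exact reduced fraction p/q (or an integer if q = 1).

1. D_x = 71/5  [E, B, D are collinear ∩ CD ⟂ EB]
2. D_y = 17/5  [E, B, D are collinear ∩ CD ⟂ EB]
   → D = (71/5, 17/5)

D = (71/5, 17/5)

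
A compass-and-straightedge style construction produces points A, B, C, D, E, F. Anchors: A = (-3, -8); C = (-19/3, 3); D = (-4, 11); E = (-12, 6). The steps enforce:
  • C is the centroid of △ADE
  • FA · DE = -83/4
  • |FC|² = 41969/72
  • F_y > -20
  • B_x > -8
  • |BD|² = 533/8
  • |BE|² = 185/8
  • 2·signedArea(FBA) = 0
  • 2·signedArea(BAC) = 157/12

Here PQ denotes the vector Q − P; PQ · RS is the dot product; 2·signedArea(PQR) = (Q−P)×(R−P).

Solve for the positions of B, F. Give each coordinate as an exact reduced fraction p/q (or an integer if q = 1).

B = (-31/4, 15/4)
F = (7/4, -79/4)

1. B_x = -31/4  [line -11·x + -10/3·y + -291/4 = 0 ∩ |BD|² = 533/8]
2. B_y = 15/4  [line -11·x + -10/3·y + -291/4 = 0 ∩ |BD|² = 533/8]
   → B = (-31/4, 15/4)
3. F_x = 7/4  [2·signedArea(FBA) = 0 ∩ FA · DE = -83/4]
4. F_y = -79/4  [2·signedArea(FBA) = 0 ∩ FA · DE = -83/4]
   → F = (7/4, -79/4)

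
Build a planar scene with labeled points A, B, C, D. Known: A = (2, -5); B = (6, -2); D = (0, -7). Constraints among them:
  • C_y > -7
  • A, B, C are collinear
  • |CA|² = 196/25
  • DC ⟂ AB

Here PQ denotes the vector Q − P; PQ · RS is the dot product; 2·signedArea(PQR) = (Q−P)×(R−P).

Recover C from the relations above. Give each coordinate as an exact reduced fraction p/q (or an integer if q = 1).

C = (-6/25, -167/25)

1. C_x = -6/25  [A, B, C are collinear ∩ DC ⟂ AB]
2. C_y = -167/25  [A, B, C are collinear ∩ DC ⟂ AB]
   → C = (-6/25, -167/25)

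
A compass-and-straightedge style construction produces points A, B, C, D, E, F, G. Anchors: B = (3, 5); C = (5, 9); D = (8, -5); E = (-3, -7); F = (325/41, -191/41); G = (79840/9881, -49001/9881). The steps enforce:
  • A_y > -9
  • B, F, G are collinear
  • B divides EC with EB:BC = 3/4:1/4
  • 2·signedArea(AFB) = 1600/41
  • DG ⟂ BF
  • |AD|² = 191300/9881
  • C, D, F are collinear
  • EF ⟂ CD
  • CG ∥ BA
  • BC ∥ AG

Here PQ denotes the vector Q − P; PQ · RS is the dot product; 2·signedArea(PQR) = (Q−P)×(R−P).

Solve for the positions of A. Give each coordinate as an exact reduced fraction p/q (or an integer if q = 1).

1. A_x = 60078/9881  [BC ∥ AG ∩ CG ∥ BA]
2. A_y = -88525/9881  [BC ∥ AG ∩ CG ∥ BA]
   → A = (60078/9881, -88525/9881)

A = (60078/9881, -88525/9881)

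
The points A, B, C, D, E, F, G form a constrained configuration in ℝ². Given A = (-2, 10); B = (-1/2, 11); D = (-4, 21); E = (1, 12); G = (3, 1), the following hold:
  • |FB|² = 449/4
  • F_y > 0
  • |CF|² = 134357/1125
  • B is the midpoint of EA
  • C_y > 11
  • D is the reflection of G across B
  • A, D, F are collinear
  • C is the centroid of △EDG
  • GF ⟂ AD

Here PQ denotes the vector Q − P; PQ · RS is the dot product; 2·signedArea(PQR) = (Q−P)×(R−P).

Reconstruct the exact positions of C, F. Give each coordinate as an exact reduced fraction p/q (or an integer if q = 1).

1. C_x = 0  [C is the centroid of △EDG]
2. C_y = 34/3  [C is the centroid of △EDG]
   → C = (0, 34/3)
3. F_x = -32/125  [A, D, F are collinear ∩ GF ⟂ AD]
4. F_y = 51/125  [A, D, F are collinear ∩ GF ⟂ AD]
   → F = (-32/125, 51/125)

C = (0, 34/3)
F = (-32/125, 51/125)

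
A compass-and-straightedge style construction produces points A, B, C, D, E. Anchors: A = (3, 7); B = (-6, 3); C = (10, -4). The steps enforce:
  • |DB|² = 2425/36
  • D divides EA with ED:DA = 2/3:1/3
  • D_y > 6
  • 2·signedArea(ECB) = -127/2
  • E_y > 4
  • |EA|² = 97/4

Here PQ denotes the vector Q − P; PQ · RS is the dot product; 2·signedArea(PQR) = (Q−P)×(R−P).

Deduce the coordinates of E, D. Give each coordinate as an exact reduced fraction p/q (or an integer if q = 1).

1. E_x = -3/2  [line -7·x + -16·y + 139/2 = 0 ∩ |EA|² = 97/4]
2. E_y = 5  [line -7·x + -16·y + 139/2 = 0 ∩ |EA|² = 97/4]
   → E = (-3/2, 5)
3. D_x = 3/2  [D divides EA with ED:DA = 2/3:1/3]
4. D_y = 19/3  [D divides EA with ED:DA = 2/3:1/3]
   → D = (3/2, 19/3)

D = (3/2, 19/3)
E = (-3/2, 5)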